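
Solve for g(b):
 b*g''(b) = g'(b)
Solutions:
 g(b) = C1 + C2*b^2


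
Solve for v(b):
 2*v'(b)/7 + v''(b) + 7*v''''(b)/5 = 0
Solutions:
 v(b) = C1 + C2*exp(-105^(1/3)*b*(-(9 + sqrt(186))^(1/3) + 105^(1/3)/(9 + sqrt(186))^(1/3))/42)*sin(3^(1/6)*35^(1/3)*b*(3*35^(1/3)/(9 + sqrt(186))^(1/3) + 3^(2/3)*(9 + sqrt(186))^(1/3))/42) + C3*exp(-105^(1/3)*b*(-(9 + sqrt(186))^(1/3) + 105^(1/3)/(9 + sqrt(186))^(1/3))/42)*cos(3^(1/6)*35^(1/3)*b*(3*35^(1/3)/(9 + sqrt(186))^(1/3) + 3^(2/3)*(9 + sqrt(186))^(1/3))/42) + C4*exp(105^(1/3)*b*(-(9 + sqrt(186))^(1/3) + 105^(1/3)/(9 + sqrt(186))^(1/3))/21)


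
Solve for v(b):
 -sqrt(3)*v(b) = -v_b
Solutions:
 v(b) = C1*exp(sqrt(3)*b)


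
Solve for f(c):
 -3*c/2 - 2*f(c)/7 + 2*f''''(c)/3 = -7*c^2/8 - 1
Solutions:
 f(c) = C1*exp(-3^(1/4)*7^(3/4)*c/7) + C2*exp(3^(1/4)*7^(3/4)*c/7) + C3*sin(3^(1/4)*7^(3/4)*c/7) + C4*cos(3^(1/4)*7^(3/4)*c/7) + 49*c^2/16 - 21*c/4 + 7/2


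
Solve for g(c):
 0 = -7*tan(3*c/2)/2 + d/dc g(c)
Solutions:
 g(c) = C1 - 7*log(cos(3*c/2))/3


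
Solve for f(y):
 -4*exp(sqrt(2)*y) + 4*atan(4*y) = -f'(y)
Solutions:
 f(y) = C1 - 4*y*atan(4*y) + 2*sqrt(2)*exp(sqrt(2)*y) + log(16*y^2 + 1)/2


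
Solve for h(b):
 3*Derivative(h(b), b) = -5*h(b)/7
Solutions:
 h(b) = C1*exp(-5*b/21)


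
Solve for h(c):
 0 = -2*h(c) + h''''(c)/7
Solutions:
 h(c) = C1*exp(-14^(1/4)*c) + C2*exp(14^(1/4)*c) + C3*sin(14^(1/4)*c) + C4*cos(14^(1/4)*c)


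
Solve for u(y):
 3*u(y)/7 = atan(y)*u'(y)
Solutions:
 u(y) = C1*exp(3*Integral(1/atan(y), y)/7)


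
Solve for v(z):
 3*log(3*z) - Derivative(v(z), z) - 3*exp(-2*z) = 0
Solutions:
 v(z) = C1 + 3*z*log(z) + 3*z*(-1 + log(3)) + 3*exp(-2*z)/2


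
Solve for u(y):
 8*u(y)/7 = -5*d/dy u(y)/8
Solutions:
 u(y) = C1*exp(-64*y/35)


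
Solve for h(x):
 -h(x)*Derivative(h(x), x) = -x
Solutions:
 h(x) = -sqrt(C1 + x^2)
 h(x) = sqrt(C1 + x^2)


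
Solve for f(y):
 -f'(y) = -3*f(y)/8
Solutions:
 f(y) = C1*exp(3*y/8)


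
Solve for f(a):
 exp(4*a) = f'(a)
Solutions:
 f(a) = C1 + exp(4*a)/4


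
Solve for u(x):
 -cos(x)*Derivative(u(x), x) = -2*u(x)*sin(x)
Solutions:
 u(x) = C1/cos(x)^2


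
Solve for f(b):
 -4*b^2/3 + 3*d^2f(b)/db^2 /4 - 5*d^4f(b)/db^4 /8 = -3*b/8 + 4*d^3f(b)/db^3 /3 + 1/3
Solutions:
 f(b) = C1 + C2*b + C3*exp(b*(-16 + sqrt(526))/15) + C4*exp(-b*(16 + sqrt(526))/15) + 4*b^4/27 + 943*b^3/972 + 5014*b^2/729


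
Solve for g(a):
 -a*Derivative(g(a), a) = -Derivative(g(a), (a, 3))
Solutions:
 g(a) = C1 + Integral(C2*airyai(a) + C3*airybi(a), a)


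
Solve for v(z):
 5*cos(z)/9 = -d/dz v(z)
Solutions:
 v(z) = C1 - 5*sin(z)/9


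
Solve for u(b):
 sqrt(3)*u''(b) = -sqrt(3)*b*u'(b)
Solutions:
 u(b) = C1 + C2*erf(sqrt(2)*b/2)


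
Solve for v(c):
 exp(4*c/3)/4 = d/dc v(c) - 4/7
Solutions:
 v(c) = C1 + 4*c/7 + 3*exp(4*c/3)/16


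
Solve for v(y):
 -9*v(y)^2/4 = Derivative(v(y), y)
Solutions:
 v(y) = 4/(C1 + 9*y)


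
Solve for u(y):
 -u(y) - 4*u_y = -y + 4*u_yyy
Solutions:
 u(y) = C1*exp(-3^(1/3)*y*(-(9 + sqrt(273))^(1/3) + 4*3^(1/3)/(9 + sqrt(273))^(1/3))/12)*sin(3^(1/6)*y*((9 + sqrt(273))^(-1/3) + 3^(2/3)*(9 + sqrt(273))^(1/3)/12)) + C2*exp(-3^(1/3)*y*(-(9 + sqrt(273))^(1/3) + 4*3^(1/3)/(9 + sqrt(273))^(1/3))/12)*cos(3^(1/6)*y*((9 + sqrt(273))^(-1/3) + 3^(2/3)*(9 + sqrt(273))^(1/3)/12)) + C3*exp(3^(1/3)*y*(-(9 + sqrt(273))^(1/3) + 4*3^(1/3)/(9 + sqrt(273))^(1/3))/6) + y - 4


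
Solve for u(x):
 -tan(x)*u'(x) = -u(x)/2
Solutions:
 u(x) = C1*sqrt(sin(x))


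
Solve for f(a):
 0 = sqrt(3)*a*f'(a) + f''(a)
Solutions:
 f(a) = C1 + C2*erf(sqrt(2)*3^(1/4)*a/2)


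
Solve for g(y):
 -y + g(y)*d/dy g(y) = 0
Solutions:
 g(y) = -sqrt(C1 + y^2)
 g(y) = sqrt(C1 + y^2)


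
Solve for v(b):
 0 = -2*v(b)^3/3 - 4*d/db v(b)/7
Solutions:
 v(b) = -sqrt(3)*sqrt(-1/(C1 - 7*b))
 v(b) = sqrt(3)*sqrt(-1/(C1 - 7*b))


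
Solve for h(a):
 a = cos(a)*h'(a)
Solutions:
 h(a) = C1 + Integral(a/cos(a), a)


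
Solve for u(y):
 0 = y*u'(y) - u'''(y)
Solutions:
 u(y) = C1 + Integral(C2*airyai(y) + C3*airybi(y), y)


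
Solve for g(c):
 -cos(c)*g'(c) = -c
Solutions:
 g(c) = C1 + Integral(c/cos(c), c)


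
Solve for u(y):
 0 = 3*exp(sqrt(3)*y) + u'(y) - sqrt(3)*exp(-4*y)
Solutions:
 u(y) = C1 - sqrt(3)*exp(sqrt(3)*y) - sqrt(3)*exp(-4*y)/4


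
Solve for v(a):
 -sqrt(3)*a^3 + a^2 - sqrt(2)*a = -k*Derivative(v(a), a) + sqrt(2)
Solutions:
 v(a) = C1 + sqrt(3)*a^4/(4*k) - a^3/(3*k) + sqrt(2)*a^2/(2*k) + sqrt(2)*a/k


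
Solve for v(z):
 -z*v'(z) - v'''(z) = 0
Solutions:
 v(z) = C1 + Integral(C2*airyai(-z) + C3*airybi(-z), z)


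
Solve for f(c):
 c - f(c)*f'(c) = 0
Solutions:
 f(c) = -sqrt(C1 + c^2)
 f(c) = sqrt(C1 + c^2)


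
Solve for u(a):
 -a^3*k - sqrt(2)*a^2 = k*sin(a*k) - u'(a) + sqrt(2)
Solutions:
 u(a) = C1 + a^4*k/4 + sqrt(2)*a^3/3 + sqrt(2)*a - cos(a*k)


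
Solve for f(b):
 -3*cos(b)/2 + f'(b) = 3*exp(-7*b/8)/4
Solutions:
 f(b) = C1 + 3*sin(b)/2 - 6*exp(-7*b/8)/7


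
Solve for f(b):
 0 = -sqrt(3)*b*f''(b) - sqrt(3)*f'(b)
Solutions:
 f(b) = C1 + C2*log(b)


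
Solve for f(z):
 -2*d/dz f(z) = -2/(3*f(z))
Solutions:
 f(z) = -sqrt(C1 + 6*z)/3
 f(z) = sqrt(C1 + 6*z)/3


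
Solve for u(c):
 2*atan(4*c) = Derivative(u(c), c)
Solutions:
 u(c) = C1 + 2*c*atan(4*c) - log(16*c^2 + 1)/4


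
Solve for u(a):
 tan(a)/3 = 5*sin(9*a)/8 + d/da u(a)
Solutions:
 u(a) = C1 - log(cos(a))/3 + 5*cos(9*a)/72


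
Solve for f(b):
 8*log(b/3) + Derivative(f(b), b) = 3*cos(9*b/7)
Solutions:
 f(b) = C1 - 8*b*log(b) + 8*b + 8*b*log(3) + 7*sin(9*b/7)/3


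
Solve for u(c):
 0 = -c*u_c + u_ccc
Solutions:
 u(c) = C1 + Integral(C2*airyai(c) + C3*airybi(c), c)


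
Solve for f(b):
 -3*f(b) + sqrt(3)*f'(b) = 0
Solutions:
 f(b) = C1*exp(sqrt(3)*b)


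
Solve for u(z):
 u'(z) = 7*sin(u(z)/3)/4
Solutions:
 -7*z/4 + 3*log(cos(u(z)/3) - 1)/2 - 3*log(cos(u(z)/3) + 1)/2 = C1


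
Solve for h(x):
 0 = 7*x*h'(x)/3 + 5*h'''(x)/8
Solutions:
 h(x) = C1 + Integral(C2*airyai(-2*15^(2/3)*7^(1/3)*x/15) + C3*airybi(-2*15^(2/3)*7^(1/3)*x/15), x)


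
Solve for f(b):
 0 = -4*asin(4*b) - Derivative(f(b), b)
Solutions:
 f(b) = C1 - 4*b*asin(4*b) - sqrt(1 - 16*b^2)


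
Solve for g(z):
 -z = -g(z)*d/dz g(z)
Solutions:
 g(z) = -sqrt(C1 + z^2)
 g(z) = sqrt(C1 + z^2)


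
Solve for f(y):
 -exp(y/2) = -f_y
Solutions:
 f(y) = C1 + 2*exp(y/2)


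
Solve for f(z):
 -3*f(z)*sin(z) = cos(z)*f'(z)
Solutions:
 f(z) = C1*cos(z)^3


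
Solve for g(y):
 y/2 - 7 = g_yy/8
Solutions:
 g(y) = C1 + C2*y + 2*y^3/3 - 28*y^2


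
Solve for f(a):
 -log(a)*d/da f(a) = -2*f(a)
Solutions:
 f(a) = C1*exp(2*li(a))


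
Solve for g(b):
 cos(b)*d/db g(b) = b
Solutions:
 g(b) = C1 + Integral(b/cos(b), b)


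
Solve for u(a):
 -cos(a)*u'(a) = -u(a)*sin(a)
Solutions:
 u(a) = C1/cos(a)


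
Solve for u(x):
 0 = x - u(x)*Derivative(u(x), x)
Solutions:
 u(x) = -sqrt(C1 + x^2)
 u(x) = sqrt(C1 + x^2)


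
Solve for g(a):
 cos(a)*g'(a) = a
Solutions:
 g(a) = C1 + Integral(a/cos(a), a)


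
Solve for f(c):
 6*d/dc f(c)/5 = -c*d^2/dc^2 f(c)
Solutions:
 f(c) = C1 + C2/c^(1/5)


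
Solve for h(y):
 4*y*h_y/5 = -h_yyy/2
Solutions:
 h(y) = C1 + Integral(C2*airyai(-2*5^(2/3)*y/5) + C3*airybi(-2*5^(2/3)*y/5), y)


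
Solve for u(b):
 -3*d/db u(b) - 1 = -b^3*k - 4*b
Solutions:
 u(b) = C1 + b^4*k/12 + 2*b^2/3 - b/3


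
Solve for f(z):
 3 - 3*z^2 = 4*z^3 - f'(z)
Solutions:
 f(z) = C1 + z^4 + z^3 - 3*z


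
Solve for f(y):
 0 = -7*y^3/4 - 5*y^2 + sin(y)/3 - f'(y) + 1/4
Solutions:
 f(y) = C1 - 7*y^4/16 - 5*y^3/3 + y/4 - cos(y)/3


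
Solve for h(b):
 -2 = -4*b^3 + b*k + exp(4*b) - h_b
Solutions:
 h(b) = C1 - b^4 + b^2*k/2 + 2*b + exp(4*b)/4


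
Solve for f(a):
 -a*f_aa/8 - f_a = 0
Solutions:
 f(a) = C1 + C2/a^7


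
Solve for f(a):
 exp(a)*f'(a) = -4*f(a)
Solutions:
 f(a) = C1*exp(4*exp(-a))


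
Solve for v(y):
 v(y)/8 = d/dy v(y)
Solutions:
 v(y) = C1*exp(y/8)


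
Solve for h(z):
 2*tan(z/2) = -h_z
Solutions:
 h(z) = C1 + 4*log(cos(z/2))


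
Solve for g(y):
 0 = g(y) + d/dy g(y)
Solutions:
 g(y) = C1*exp(-y)


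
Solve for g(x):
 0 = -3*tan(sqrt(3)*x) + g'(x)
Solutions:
 g(x) = C1 - sqrt(3)*log(cos(sqrt(3)*x))


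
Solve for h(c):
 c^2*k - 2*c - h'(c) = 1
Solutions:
 h(c) = C1 + c^3*k/3 - c^2 - c


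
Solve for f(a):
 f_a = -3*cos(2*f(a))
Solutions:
 f(a) = -asin((C1 + exp(12*a))/(C1 - exp(12*a)))/2 + pi/2
 f(a) = asin((C1 + exp(12*a))/(C1 - exp(12*a)))/2


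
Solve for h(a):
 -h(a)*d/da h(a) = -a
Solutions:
 h(a) = -sqrt(C1 + a^2)
 h(a) = sqrt(C1 + a^2)


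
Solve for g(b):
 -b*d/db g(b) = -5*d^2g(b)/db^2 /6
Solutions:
 g(b) = C1 + C2*erfi(sqrt(15)*b/5)


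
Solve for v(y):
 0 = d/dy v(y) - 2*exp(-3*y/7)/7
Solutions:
 v(y) = C1 - 2*exp(-3*y/7)/3


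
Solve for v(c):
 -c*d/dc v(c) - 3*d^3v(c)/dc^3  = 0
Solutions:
 v(c) = C1 + Integral(C2*airyai(-3^(2/3)*c/3) + C3*airybi(-3^(2/3)*c/3), c)


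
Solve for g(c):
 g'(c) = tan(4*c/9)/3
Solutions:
 g(c) = C1 - 3*log(cos(4*c/9))/4


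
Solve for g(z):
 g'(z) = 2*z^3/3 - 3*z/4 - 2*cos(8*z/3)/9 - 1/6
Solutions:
 g(z) = C1 + z^4/6 - 3*z^2/8 - z/6 - sin(8*z/3)/12


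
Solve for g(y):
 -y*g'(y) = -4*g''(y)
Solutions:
 g(y) = C1 + C2*erfi(sqrt(2)*y/4)


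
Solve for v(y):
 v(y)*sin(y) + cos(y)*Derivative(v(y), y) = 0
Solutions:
 v(y) = C1*cos(y)


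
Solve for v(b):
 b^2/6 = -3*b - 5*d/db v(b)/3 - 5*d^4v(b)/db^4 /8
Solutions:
 v(b) = C1 + C4*exp(-2*3^(2/3)*b/3) - b^3/30 - 9*b^2/10 + (C2*sin(3^(1/6)*b) + C3*cos(3^(1/6)*b))*exp(3^(2/3)*b/3)


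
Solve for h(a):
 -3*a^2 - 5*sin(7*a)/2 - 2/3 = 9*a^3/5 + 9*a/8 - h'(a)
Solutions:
 h(a) = C1 + 9*a^4/20 + a^3 + 9*a^2/16 + 2*a/3 - 5*cos(7*a)/14


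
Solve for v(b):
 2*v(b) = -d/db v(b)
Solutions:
 v(b) = C1*exp(-2*b)


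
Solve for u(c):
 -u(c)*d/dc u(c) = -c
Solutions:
 u(c) = -sqrt(C1 + c^2)
 u(c) = sqrt(C1 + c^2)


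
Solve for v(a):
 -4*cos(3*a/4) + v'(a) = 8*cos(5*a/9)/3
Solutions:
 v(a) = C1 + 24*sin(5*a/9)/5 + 16*sin(3*a/4)/3


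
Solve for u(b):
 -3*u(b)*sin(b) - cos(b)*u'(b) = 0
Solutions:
 u(b) = C1*cos(b)^3


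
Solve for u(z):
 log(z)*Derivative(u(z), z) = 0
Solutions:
 u(z) = C1


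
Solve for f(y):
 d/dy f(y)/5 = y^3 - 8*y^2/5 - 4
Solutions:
 f(y) = C1 + 5*y^4/4 - 8*y^3/3 - 20*y


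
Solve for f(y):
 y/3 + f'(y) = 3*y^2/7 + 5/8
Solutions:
 f(y) = C1 + y^3/7 - y^2/6 + 5*y/8


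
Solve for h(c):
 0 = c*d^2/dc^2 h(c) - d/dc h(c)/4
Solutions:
 h(c) = C1 + C2*c^(5/4)


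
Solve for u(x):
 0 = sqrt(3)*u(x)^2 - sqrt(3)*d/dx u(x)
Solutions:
 u(x) = -1/(C1 + x)


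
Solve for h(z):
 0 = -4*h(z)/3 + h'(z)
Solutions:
 h(z) = C1*exp(4*z/3)


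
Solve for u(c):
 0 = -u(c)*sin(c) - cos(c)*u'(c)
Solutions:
 u(c) = C1*cos(c)


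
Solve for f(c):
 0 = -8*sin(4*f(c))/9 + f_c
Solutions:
 -8*c/9 + log(cos(4*f(c)) - 1)/8 - log(cos(4*f(c)) + 1)/8 = C1


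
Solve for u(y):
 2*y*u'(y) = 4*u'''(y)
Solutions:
 u(y) = C1 + Integral(C2*airyai(2^(2/3)*y/2) + C3*airybi(2^(2/3)*y/2), y)


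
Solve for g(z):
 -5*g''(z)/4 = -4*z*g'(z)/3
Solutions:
 g(z) = C1 + C2*erfi(2*sqrt(30)*z/15)


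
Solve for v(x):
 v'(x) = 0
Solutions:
 v(x) = C1


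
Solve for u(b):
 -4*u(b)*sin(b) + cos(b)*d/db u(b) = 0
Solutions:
 u(b) = C1/cos(b)^4


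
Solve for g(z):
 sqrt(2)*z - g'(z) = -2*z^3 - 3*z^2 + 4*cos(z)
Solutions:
 g(z) = C1 + z^4/2 + z^3 + sqrt(2)*z^2/2 - 4*sin(z)


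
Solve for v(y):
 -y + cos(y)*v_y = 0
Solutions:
 v(y) = C1 + Integral(y/cos(y), y)


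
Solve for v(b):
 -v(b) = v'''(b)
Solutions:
 v(b) = C3*exp(-b) + (C1*sin(sqrt(3)*b/2) + C2*cos(sqrt(3)*b/2))*exp(b/2)


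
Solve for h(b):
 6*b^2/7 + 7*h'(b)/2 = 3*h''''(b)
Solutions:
 h(b) = C1 + C4*exp(6^(2/3)*7^(1/3)*b/6) - 4*b^3/49 + (C2*sin(2^(2/3)*3^(1/6)*7^(1/3)*b/4) + C3*cos(2^(2/3)*3^(1/6)*7^(1/3)*b/4))*exp(-6^(2/3)*7^(1/3)*b/12)


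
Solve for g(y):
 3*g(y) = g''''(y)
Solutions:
 g(y) = C1*exp(-3^(1/4)*y) + C2*exp(3^(1/4)*y) + C3*sin(3^(1/4)*y) + C4*cos(3^(1/4)*y)


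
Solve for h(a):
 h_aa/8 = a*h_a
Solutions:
 h(a) = C1 + C2*erfi(2*a)


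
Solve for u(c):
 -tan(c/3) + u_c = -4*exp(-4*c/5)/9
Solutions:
 u(c) = C1 + 3*log(tan(c/3)^2 + 1)/2 + 5*exp(-4*c/5)/9


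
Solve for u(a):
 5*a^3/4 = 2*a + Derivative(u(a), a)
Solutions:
 u(a) = C1 + 5*a^4/16 - a^2


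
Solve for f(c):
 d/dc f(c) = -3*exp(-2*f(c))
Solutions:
 f(c) = log(-sqrt(C1 - 6*c))
 f(c) = log(C1 - 6*c)/2


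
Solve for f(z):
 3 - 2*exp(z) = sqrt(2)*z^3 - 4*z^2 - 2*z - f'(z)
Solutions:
 f(z) = C1 + sqrt(2)*z^4/4 - 4*z^3/3 - z^2 - 3*z + 2*exp(z)


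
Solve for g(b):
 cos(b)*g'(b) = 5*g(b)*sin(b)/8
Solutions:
 g(b) = C1/cos(b)^(5/8)


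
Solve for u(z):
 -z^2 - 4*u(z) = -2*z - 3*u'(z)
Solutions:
 u(z) = C1*exp(4*z/3) - z^2/4 + z/8 + 3/32


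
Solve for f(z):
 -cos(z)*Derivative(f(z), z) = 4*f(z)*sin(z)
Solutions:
 f(z) = C1*cos(z)^4


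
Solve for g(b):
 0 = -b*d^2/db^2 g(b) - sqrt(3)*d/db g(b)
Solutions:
 g(b) = C1 + C2*b^(1 - sqrt(3))


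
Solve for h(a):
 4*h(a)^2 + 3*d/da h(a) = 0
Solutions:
 h(a) = 3/(C1 + 4*a)


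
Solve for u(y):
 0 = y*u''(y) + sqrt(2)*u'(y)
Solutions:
 u(y) = C1 + C2*y^(1 - sqrt(2))


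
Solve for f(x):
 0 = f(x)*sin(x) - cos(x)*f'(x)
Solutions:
 f(x) = C1/cos(x)


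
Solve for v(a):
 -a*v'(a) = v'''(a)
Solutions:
 v(a) = C1 + Integral(C2*airyai(-a) + C3*airybi(-a), a)


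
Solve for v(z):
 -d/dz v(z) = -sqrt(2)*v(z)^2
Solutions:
 v(z) = -1/(C1 + sqrt(2)*z)


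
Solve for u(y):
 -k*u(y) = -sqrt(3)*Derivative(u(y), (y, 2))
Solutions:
 u(y) = C1*exp(-3^(3/4)*sqrt(k)*y/3) + C2*exp(3^(3/4)*sqrt(k)*y/3)


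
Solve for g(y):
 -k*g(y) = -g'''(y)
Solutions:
 g(y) = C1*exp(k^(1/3)*y) + C2*exp(k^(1/3)*y*(-1 + sqrt(3)*I)/2) + C3*exp(-k^(1/3)*y*(1 + sqrt(3)*I)/2)


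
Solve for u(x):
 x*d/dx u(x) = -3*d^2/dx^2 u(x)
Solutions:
 u(x) = C1 + C2*erf(sqrt(6)*x/6)


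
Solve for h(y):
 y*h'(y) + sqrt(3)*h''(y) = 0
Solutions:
 h(y) = C1 + C2*erf(sqrt(2)*3^(3/4)*y/6)


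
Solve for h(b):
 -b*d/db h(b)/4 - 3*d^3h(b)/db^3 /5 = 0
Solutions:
 h(b) = C1 + Integral(C2*airyai(-90^(1/3)*b/6) + C3*airybi(-90^(1/3)*b/6), b)


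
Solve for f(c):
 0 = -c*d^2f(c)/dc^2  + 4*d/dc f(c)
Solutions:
 f(c) = C1 + C2*c^5


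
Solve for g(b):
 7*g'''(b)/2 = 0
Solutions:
 g(b) = C1 + C2*b + C3*b^2


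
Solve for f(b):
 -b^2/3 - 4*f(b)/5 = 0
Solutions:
 f(b) = -5*b^2/12


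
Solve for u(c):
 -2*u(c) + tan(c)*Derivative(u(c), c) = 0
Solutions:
 u(c) = C1*sin(c)^2


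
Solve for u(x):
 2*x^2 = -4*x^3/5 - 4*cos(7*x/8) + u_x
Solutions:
 u(x) = C1 + x^4/5 + 2*x^3/3 + 32*sin(7*x/8)/7


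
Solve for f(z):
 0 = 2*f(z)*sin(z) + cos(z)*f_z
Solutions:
 f(z) = C1*cos(z)^2


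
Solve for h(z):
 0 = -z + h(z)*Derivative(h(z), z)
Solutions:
 h(z) = -sqrt(C1 + z^2)
 h(z) = sqrt(C1 + z^2)


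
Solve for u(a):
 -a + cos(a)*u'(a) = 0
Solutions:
 u(a) = C1 + Integral(a/cos(a), a)


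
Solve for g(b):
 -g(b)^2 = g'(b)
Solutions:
 g(b) = 1/(C1 + b)


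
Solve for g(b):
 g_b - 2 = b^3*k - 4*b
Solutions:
 g(b) = C1 + b^4*k/4 - 2*b^2 + 2*b


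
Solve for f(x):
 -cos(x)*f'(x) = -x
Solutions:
 f(x) = C1 + Integral(x/cos(x), x)


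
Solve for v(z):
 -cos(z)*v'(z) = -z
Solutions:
 v(z) = C1 + Integral(z/cos(z), z)


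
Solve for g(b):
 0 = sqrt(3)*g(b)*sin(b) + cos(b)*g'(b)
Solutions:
 g(b) = C1*cos(b)^(sqrt(3))


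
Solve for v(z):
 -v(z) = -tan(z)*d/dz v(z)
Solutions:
 v(z) = C1*sin(z)


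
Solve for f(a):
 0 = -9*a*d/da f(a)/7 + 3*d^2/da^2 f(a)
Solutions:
 f(a) = C1 + C2*erfi(sqrt(42)*a/14)


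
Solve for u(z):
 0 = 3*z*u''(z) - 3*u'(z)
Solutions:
 u(z) = C1 + C2*z^2


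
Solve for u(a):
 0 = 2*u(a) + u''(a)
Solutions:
 u(a) = C1*sin(sqrt(2)*a) + C2*cos(sqrt(2)*a)


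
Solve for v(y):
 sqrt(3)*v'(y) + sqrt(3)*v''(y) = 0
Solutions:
 v(y) = C1 + C2*exp(-y)


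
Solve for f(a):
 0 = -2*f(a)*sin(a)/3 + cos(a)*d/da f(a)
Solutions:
 f(a) = C1/cos(a)^(2/3)


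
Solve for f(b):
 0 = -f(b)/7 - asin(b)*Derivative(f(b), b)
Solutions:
 f(b) = C1*exp(-Integral(1/asin(b), b)/7)


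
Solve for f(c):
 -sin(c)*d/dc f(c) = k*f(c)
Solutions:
 f(c) = C1*exp(k*(-log(cos(c) - 1) + log(cos(c) + 1))/2)


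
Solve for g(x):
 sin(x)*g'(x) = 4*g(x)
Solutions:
 g(x) = C1*(cos(x)^2 - 2*cos(x) + 1)/(cos(x)^2 + 2*cos(x) + 1)


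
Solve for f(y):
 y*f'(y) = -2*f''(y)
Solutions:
 f(y) = C1 + C2*erf(y/2)


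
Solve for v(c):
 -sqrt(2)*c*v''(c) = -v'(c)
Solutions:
 v(c) = C1 + C2*c^(sqrt(2)/2 + 1)


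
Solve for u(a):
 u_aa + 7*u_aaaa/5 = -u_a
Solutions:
 u(a) = C1 + C2*exp(a*(-2*15^(2/3)*98^(1/3)/(63 + sqrt(4389))^(1/3) + 420^(1/3)*(63 + sqrt(4389))^(1/3))/84)*sin(3^(1/6)*a*(6*5^(2/3)*98^(1/3)/(63 + sqrt(4389))^(1/3) + 140^(1/3)*3^(2/3)*(63 + sqrt(4389))^(1/3))/84) + C3*exp(a*(-2*15^(2/3)*98^(1/3)/(63 + sqrt(4389))^(1/3) + 420^(1/3)*(63 + sqrt(4389))^(1/3))/84)*cos(3^(1/6)*a*(6*5^(2/3)*98^(1/3)/(63 + sqrt(4389))^(1/3) + 140^(1/3)*3^(2/3)*(63 + sqrt(4389))^(1/3))/84) + C4*exp(-a*(-2*15^(2/3)*98^(1/3)/(63 + sqrt(4389))^(1/3) + 420^(1/3)*(63 + sqrt(4389))^(1/3))/42)


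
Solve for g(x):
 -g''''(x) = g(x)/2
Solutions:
 g(x) = (C1*sin(2^(1/4)*x/2) + C2*cos(2^(1/4)*x/2))*exp(-2^(1/4)*x/2) + (C3*sin(2^(1/4)*x/2) + C4*cos(2^(1/4)*x/2))*exp(2^(1/4)*x/2)


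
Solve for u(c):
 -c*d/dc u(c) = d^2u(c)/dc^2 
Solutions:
 u(c) = C1 + C2*erf(sqrt(2)*c/2)


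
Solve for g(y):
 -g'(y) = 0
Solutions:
 g(y) = C1


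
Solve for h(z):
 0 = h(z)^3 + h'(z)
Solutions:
 h(z) = -sqrt(2)*sqrt(-1/(C1 - z))/2
 h(z) = sqrt(2)*sqrt(-1/(C1 - z))/2


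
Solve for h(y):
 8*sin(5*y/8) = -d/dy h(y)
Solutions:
 h(y) = C1 + 64*cos(5*y/8)/5


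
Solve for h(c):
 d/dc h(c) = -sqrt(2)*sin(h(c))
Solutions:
 h(c) = -acos((-C1 - exp(2*sqrt(2)*c))/(C1 - exp(2*sqrt(2)*c))) + 2*pi
 h(c) = acos((-C1 - exp(2*sqrt(2)*c))/(C1 - exp(2*sqrt(2)*c)))


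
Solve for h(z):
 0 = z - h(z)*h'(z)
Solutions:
 h(z) = -sqrt(C1 + z^2)
 h(z) = sqrt(C1 + z^2)


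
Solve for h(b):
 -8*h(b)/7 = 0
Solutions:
 h(b) = 0


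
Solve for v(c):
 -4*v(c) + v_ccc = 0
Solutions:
 v(c) = C3*exp(2^(2/3)*c) + (C1*sin(2^(2/3)*sqrt(3)*c/2) + C2*cos(2^(2/3)*sqrt(3)*c/2))*exp(-2^(2/3)*c/2)


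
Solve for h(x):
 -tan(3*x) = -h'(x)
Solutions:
 h(x) = C1 - log(cos(3*x))/3


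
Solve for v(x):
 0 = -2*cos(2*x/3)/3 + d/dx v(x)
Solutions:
 v(x) = C1 + sin(2*x/3)


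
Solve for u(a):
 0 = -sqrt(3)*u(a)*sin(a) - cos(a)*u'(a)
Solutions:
 u(a) = C1*cos(a)^(sqrt(3))


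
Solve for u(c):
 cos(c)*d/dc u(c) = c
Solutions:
 u(c) = C1 + Integral(c/cos(c), c)


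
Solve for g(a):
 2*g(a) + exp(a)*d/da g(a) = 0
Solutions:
 g(a) = C1*exp(2*exp(-a))


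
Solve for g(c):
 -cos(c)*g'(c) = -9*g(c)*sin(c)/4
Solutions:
 g(c) = C1/cos(c)^(9/4)


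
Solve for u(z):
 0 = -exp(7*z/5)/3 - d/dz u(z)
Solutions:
 u(z) = C1 - 5*exp(7*z/5)/21


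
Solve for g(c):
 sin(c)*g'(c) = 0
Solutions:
 g(c) = C1


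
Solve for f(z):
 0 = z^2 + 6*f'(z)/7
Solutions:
 f(z) = C1 - 7*z^3/18


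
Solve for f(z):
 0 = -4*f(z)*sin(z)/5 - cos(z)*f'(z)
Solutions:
 f(z) = C1*cos(z)^(4/5)


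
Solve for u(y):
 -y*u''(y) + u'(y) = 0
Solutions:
 u(y) = C1 + C2*y^2


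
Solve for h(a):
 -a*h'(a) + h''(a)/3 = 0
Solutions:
 h(a) = C1 + C2*erfi(sqrt(6)*a/2)


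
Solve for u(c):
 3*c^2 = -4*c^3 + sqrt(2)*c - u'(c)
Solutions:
 u(c) = C1 - c^4 - c^3 + sqrt(2)*c^2/2


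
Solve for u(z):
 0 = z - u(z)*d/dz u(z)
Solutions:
 u(z) = -sqrt(C1 + z^2)
 u(z) = sqrt(C1 + z^2)


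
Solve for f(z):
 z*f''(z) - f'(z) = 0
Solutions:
 f(z) = C1 + C2*z^2


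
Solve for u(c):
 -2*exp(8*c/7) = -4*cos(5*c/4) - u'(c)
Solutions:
 u(c) = C1 + 7*exp(8*c/7)/4 - 16*sin(5*c/4)/5


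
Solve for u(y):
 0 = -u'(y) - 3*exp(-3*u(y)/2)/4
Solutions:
 u(y) = 2*log(C1 - 9*y/8)/3
 u(y) = 2*log((-3^(1/3) - 3^(5/6)*I)*(C1 - 3*y)^(1/3)/4)
 u(y) = 2*log((-3^(1/3) + 3^(5/6)*I)*(C1 - 3*y)^(1/3)/4)


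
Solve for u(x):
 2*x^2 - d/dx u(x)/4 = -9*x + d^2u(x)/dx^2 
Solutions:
 u(x) = C1 + C2*exp(-x/4) + 8*x^3/3 - 14*x^2 + 112*x


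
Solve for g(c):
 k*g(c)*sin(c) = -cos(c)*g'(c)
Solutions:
 g(c) = C1*exp(k*log(cos(c)))


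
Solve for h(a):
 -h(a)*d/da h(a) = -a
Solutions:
 h(a) = -sqrt(C1 + a^2)
 h(a) = sqrt(C1 + a^2)


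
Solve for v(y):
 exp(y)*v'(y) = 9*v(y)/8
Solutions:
 v(y) = C1*exp(-9*exp(-y)/8)


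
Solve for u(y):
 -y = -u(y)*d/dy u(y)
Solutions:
 u(y) = -sqrt(C1 + y^2)
 u(y) = sqrt(C1 + y^2)


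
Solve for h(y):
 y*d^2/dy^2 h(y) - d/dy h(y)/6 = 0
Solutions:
 h(y) = C1 + C2*y^(7/6)


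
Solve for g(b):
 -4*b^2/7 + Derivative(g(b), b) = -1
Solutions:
 g(b) = C1 + 4*b^3/21 - b


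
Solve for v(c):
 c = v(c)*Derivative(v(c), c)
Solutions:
 v(c) = -sqrt(C1 + c^2)
 v(c) = sqrt(C1 + c^2)


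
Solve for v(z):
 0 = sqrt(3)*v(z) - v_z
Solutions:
 v(z) = C1*exp(sqrt(3)*z)


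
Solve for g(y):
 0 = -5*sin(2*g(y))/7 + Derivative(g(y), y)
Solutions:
 -5*y/7 + log(cos(2*g(y)) - 1)/4 - log(cos(2*g(y)) + 1)/4 = C1


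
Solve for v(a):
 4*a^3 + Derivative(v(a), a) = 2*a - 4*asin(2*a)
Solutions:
 v(a) = C1 - a^4 + a^2 - 4*a*asin(2*a) - 2*sqrt(1 - 4*a^2)


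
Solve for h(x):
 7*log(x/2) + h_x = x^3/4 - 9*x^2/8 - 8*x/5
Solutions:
 h(x) = C1 + x^4/16 - 3*x^3/8 - 4*x^2/5 - 7*x*log(x) + 7*x*log(2) + 7*x


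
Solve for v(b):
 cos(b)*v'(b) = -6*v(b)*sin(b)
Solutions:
 v(b) = C1*cos(b)^6


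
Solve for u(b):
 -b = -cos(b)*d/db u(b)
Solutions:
 u(b) = C1 + Integral(b/cos(b), b)


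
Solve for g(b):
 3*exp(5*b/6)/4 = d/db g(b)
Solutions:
 g(b) = C1 + 9*exp(5*b/6)/10


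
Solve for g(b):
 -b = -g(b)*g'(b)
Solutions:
 g(b) = -sqrt(C1 + b^2)
 g(b) = sqrt(C1 + b^2)


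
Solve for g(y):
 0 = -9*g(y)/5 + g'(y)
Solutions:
 g(y) = C1*exp(9*y/5)


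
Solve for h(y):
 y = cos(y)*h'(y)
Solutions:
 h(y) = C1 + Integral(y/cos(y), y)


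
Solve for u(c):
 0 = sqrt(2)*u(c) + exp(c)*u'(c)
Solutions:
 u(c) = C1*exp(sqrt(2)*exp(-c))


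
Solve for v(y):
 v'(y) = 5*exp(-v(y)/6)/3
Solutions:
 v(y) = 6*log(C1 + 5*y/18)


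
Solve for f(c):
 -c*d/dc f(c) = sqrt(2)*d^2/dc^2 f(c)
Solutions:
 f(c) = C1 + C2*erf(2^(1/4)*c/2)


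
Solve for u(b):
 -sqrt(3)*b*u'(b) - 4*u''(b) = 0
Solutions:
 u(b) = C1 + C2*erf(sqrt(2)*3^(1/4)*b/4)


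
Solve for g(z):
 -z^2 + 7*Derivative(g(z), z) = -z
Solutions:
 g(z) = C1 + z^3/21 - z^2/14


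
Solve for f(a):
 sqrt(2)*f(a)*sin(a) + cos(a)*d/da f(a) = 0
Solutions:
 f(a) = C1*cos(a)^(sqrt(2))


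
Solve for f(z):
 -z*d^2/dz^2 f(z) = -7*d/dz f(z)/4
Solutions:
 f(z) = C1 + C2*z^(11/4)


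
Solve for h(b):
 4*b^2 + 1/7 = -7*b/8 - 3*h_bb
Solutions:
 h(b) = C1 + C2*b - b^4/9 - 7*b^3/144 - b^2/42


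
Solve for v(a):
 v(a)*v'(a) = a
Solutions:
 v(a) = -sqrt(C1 + a^2)
 v(a) = sqrt(C1 + a^2)


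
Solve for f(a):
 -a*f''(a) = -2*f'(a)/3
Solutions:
 f(a) = C1 + C2*a^(5/3)


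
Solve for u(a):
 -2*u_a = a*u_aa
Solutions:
 u(a) = C1 + C2/a


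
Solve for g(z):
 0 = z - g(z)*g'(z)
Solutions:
 g(z) = -sqrt(C1 + z^2)
 g(z) = sqrt(C1 + z^2)


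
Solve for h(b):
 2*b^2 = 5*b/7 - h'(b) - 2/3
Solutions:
 h(b) = C1 - 2*b^3/3 + 5*b^2/14 - 2*b/3


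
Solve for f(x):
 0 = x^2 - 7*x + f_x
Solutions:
 f(x) = C1 - x^3/3 + 7*x^2/2


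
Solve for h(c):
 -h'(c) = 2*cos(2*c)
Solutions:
 h(c) = C1 - sin(2*c)


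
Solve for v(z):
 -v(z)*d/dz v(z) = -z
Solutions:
 v(z) = -sqrt(C1 + z^2)
 v(z) = sqrt(C1 + z^2)


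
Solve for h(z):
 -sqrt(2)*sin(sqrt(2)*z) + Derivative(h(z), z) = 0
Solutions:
 h(z) = C1 - cos(sqrt(2)*z)


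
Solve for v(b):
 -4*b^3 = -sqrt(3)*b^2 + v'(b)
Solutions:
 v(b) = C1 - b^4 + sqrt(3)*b^3/3


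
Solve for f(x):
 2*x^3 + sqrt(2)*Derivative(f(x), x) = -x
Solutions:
 f(x) = C1 - sqrt(2)*x^4/4 - sqrt(2)*x^2/4


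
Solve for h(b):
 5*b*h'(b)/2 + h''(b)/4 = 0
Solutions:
 h(b) = C1 + C2*erf(sqrt(5)*b)


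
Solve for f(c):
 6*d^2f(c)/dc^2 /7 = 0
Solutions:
 f(c) = C1 + C2*c


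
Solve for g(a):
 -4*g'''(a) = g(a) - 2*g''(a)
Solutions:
 g(a) = C3*exp(-a/2) + (C1*sin(a/2) + C2*cos(a/2))*exp(a/2)


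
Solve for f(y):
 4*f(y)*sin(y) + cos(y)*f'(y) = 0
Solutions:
 f(y) = C1*cos(y)^4


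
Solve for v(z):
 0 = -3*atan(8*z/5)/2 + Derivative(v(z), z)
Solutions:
 v(z) = C1 + 3*z*atan(8*z/5)/2 - 15*log(64*z^2 + 25)/32


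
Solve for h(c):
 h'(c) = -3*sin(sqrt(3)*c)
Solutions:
 h(c) = C1 + sqrt(3)*cos(sqrt(3)*c)


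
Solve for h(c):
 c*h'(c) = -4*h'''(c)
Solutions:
 h(c) = C1 + Integral(C2*airyai(-2^(1/3)*c/2) + C3*airybi(-2^(1/3)*c/2), c)


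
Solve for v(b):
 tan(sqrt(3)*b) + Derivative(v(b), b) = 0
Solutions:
 v(b) = C1 + sqrt(3)*log(cos(sqrt(3)*b))/3


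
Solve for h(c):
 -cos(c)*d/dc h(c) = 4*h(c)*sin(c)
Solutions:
 h(c) = C1*cos(c)^4


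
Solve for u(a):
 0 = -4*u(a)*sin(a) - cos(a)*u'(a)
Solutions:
 u(a) = C1*cos(a)^4


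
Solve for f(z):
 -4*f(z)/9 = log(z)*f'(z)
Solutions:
 f(z) = C1*exp(-4*li(z)/9)


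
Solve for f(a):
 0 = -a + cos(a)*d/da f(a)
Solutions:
 f(a) = C1 + Integral(a/cos(a), a)


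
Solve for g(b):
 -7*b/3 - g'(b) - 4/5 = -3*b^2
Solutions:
 g(b) = C1 + b^3 - 7*b^2/6 - 4*b/5


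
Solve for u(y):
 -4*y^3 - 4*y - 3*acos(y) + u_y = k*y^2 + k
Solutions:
 u(y) = C1 + k*y^3/3 + k*y + y^4 + 2*y^2 + 3*y*acos(y) - 3*sqrt(1 - y^2)


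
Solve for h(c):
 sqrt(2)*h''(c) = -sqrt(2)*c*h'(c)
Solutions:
 h(c) = C1 + C2*erf(sqrt(2)*c/2)


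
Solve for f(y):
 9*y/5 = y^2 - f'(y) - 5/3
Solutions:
 f(y) = C1 + y^3/3 - 9*y^2/10 - 5*y/3


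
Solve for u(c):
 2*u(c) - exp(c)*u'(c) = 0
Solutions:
 u(c) = C1*exp(-2*exp(-c))


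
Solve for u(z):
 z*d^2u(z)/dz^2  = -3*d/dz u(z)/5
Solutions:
 u(z) = C1 + C2*z^(2/5)


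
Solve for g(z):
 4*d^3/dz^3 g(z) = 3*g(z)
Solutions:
 g(z) = C3*exp(6^(1/3)*z/2) + (C1*sin(2^(1/3)*3^(5/6)*z/4) + C2*cos(2^(1/3)*3^(5/6)*z/4))*exp(-6^(1/3)*z/4)


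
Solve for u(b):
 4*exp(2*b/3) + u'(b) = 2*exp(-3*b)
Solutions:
 u(b) = C1 - 6*exp(2*b/3) - 2*exp(-3*b)/3


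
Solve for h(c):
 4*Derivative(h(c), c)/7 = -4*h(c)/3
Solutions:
 h(c) = C1*exp(-7*c/3)


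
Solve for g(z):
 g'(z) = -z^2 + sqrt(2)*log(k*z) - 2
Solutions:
 g(z) = C1 - z^3/3 + sqrt(2)*z*log(k*z) + z*(-2 - sqrt(2))


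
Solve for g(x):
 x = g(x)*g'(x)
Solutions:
 g(x) = -sqrt(C1 + x^2)
 g(x) = sqrt(C1 + x^2)


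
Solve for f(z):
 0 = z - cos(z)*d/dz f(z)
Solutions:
 f(z) = C1 + Integral(z/cos(z), z)


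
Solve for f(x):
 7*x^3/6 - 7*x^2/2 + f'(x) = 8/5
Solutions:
 f(x) = C1 - 7*x^4/24 + 7*x^3/6 + 8*x/5


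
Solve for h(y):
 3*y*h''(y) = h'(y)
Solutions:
 h(y) = C1 + C2*y^(4/3)


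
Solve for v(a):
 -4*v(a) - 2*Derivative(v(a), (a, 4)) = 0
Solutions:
 v(a) = (C1*sin(2^(3/4)*a/2) + C2*cos(2^(3/4)*a/2))*exp(-2^(3/4)*a/2) + (C3*sin(2^(3/4)*a/2) + C4*cos(2^(3/4)*a/2))*exp(2^(3/4)*a/2)


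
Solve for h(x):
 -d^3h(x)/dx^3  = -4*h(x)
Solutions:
 h(x) = C3*exp(2^(2/3)*x) + (C1*sin(2^(2/3)*sqrt(3)*x/2) + C2*cos(2^(2/3)*sqrt(3)*x/2))*exp(-2^(2/3)*x/2)


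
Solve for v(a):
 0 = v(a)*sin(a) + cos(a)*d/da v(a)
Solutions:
 v(a) = C1*cos(a)


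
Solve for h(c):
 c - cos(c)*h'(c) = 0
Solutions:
 h(c) = C1 + Integral(c/cos(c), c)


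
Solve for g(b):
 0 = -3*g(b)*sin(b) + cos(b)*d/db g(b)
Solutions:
 g(b) = C1/cos(b)^3


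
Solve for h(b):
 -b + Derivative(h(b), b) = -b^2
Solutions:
 h(b) = C1 - b^3/3 + b^2/2


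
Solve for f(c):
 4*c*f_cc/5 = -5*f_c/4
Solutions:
 f(c) = C1 + C2/c^(9/16)


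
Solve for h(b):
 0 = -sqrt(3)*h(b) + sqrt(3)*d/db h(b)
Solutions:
 h(b) = C1*exp(b)


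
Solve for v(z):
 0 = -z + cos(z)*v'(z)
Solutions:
 v(z) = C1 + Integral(z/cos(z), z)


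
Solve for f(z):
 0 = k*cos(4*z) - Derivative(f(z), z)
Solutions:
 f(z) = C1 + k*sin(4*z)/4


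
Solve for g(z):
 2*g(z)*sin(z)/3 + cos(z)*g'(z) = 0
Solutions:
 g(z) = C1*cos(z)^(2/3)


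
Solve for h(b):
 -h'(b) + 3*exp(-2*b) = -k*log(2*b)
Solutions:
 h(b) = C1 + b*k*log(b) + b*k*(-1 + log(2)) - 3*exp(-2*b)/2


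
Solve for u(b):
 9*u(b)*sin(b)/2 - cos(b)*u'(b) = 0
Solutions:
 u(b) = C1/cos(b)^(9/2)


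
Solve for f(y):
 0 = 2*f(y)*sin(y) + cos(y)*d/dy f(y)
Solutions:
 f(y) = C1*cos(y)^2


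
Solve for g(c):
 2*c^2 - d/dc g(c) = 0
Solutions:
 g(c) = C1 + 2*c^3/3


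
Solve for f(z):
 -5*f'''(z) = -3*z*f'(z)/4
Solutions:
 f(z) = C1 + Integral(C2*airyai(150^(1/3)*z/10) + C3*airybi(150^(1/3)*z/10), z)


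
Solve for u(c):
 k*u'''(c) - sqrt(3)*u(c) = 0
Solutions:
 u(c) = C1*exp(3^(1/6)*c*(1/k)^(1/3)) + C2*exp(c*(-3^(1/6) + 3^(2/3)*I)*(1/k)^(1/3)/2) + C3*exp(-c*(3^(1/6) + 3^(2/3)*I)*(1/k)^(1/3)/2)


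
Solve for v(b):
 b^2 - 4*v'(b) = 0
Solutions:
 v(b) = C1 + b^3/12


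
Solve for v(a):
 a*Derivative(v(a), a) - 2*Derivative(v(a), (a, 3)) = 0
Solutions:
 v(a) = C1 + Integral(C2*airyai(2^(2/3)*a/2) + C3*airybi(2^(2/3)*a/2), a)


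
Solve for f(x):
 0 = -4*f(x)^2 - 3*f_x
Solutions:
 f(x) = 3/(C1 + 4*x)


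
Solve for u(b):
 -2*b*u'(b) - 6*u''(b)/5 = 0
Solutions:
 u(b) = C1 + C2*erf(sqrt(30)*b/6)


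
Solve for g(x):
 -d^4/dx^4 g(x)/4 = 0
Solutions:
 g(x) = C1 + C2*x + C3*x^2 + C4*x^3


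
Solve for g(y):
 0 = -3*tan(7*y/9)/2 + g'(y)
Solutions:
 g(y) = C1 - 27*log(cos(7*y/9))/14


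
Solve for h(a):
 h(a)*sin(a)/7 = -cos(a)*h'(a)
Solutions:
 h(a) = C1*cos(a)^(1/7)


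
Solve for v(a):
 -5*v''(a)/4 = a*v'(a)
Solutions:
 v(a) = C1 + C2*erf(sqrt(10)*a/5)


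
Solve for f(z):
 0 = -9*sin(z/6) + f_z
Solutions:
 f(z) = C1 - 54*cos(z/6)


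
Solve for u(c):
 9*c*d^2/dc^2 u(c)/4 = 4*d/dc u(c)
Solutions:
 u(c) = C1 + C2*c^(25/9)


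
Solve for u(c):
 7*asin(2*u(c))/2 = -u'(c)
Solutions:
 Integral(1/asin(2*_y), (_y, u(c))) = C1 - 7*c/2


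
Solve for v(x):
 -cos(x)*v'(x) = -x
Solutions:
 v(x) = C1 + Integral(x/cos(x), x)


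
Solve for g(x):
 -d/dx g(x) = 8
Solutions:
 g(x) = C1 - 8*x


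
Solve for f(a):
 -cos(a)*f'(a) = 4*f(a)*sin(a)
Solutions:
 f(a) = C1*cos(a)^4


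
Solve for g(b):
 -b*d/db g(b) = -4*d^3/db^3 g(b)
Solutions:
 g(b) = C1 + Integral(C2*airyai(2^(1/3)*b/2) + C3*airybi(2^(1/3)*b/2), b)


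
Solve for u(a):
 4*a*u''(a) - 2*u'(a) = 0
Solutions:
 u(a) = C1 + C2*a^(3/2)


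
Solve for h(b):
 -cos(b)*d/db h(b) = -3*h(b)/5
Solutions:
 h(b) = C1*(sin(b) + 1)^(3/10)/(sin(b) - 1)^(3/10)


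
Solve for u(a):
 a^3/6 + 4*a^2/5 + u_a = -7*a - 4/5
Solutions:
 u(a) = C1 - a^4/24 - 4*a^3/15 - 7*a^2/2 - 4*a/5


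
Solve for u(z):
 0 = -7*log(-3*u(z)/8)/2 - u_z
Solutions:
 2*Integral(1/(log(-_y) - 3*log(2) + log(3)), (_y, u(z)))/7 = C1 - z


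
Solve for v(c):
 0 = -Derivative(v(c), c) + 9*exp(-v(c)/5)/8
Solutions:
 v(c) = 5*log(C1 + 9*c/40)


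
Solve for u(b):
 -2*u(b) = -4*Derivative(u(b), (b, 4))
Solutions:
 u(b) = C1*exp(-2^(3/4)*b/2) + C2*exp(2^(3/4)*b/2) + C3*sin(2^(3/4)*b/2) + C4*cos(2^(3/4)*b/2)


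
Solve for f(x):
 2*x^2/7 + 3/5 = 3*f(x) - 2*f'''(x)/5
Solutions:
 f(x) = C3*exp(15^(1/3)*2^(2/3)*x/2) + 2*x^2/21 + (C1*sin(2^(2/3)*3^(5/6)*5^(1/3)*x/4) + C2*cos(2^(2/3)*3^(5/6)*5^(1/3)*x/4))*exp(-15^(1/3)*2^(2/3)*x/4) + 1/5


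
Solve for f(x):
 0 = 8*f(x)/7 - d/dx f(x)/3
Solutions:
 f(x) = C1*exp(24*x/7)


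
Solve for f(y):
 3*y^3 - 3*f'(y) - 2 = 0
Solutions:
 f(y) = C1 + y^4/4 - 2*y/3


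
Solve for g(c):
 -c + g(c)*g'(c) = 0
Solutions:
 g(c) = -sqrt(C1 + c^2)
 g(c) = sqrt(C1 + c^2)


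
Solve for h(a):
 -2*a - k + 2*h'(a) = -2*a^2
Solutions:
 h(a) = C1 - a^3/3 + a^2/2 + a*k/2


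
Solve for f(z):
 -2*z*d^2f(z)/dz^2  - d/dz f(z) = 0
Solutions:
 f(z) = C1 + C2*sqrt(z)


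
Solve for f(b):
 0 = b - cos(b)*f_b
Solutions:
 f(b) = C1 + Integral(b/cos(b), b)


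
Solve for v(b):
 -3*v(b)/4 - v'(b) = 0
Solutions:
 v(b) = C1*exp(-3*b/4)


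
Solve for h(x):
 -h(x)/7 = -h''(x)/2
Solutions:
 h(x) = C1*exp(-sqrt(14)*x/7) + C2*exp(sqrt(14)*x/7)


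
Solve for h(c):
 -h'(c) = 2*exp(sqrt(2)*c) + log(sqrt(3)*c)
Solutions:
 h(c) = C1 - c*log(c) + c*(1 - log(3)/2) - sqrt(2)*exp(sqrt(2)*c)


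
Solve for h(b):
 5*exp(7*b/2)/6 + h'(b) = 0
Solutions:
 h(b) = C1 - 5*exp(7*b/2)/21


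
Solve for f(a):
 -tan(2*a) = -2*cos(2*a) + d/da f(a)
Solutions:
 f(a) = C1 + log(cos(2*a))/2 + sin(2*a)


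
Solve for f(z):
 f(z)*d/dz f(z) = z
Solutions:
 f(z) = -sqrt(C1 + z^2)
 f(z) = sqrt(C1 + z^2)


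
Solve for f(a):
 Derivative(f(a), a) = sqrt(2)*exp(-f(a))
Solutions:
 f(a) = log(C1 + sqrt(2)*a)


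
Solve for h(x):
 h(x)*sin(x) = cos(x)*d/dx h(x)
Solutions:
 h(x) = C1/cos(x)


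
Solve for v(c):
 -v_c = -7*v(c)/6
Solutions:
 v(c) = C1*exp(7*c/6)


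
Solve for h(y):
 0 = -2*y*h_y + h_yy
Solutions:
 h(y) = C1 + C2*erfi(y)


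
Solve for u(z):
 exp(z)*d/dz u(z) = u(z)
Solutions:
 u(z) = C1*exp(-exp(-z))


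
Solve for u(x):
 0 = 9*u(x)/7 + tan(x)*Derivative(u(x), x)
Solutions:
 u(x) = C1/sin(x)^(9/7)


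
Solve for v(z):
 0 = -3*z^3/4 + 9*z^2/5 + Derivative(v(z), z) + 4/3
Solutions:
 v(z) = C1 + 3*z^4/16 - 3*z^3/5 - 4*z/3


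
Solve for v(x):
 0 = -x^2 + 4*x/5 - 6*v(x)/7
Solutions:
 v(x) = 7*x*(4 - 5*x)/30


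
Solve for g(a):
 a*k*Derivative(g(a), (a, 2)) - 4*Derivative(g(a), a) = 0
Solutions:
 g(a) = C1 + a^(((re(k) + 4)*re(k) + im(k)^2)/(re(k)^2 + im(k)^2))*(C2*sin(4*log(a)*Abs(im(k))/(re(k)^2 + im(k)^2)) + C3*cos(4*log(a)*im(k)/(re(k)^2 + im(k)^2)))


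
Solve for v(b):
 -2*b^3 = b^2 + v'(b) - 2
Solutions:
 v(b) = C1 - b^4/2 - b^3/3 + 2*b


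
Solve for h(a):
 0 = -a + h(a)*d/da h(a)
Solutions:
 h(a) = -sqrt(C1 + a^2)
 h(a) = sqrt(C1 + a^2)


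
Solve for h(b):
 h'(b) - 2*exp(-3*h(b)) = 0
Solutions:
 h(b) = log(C1 + 6*b)/3
 h(b) = log((-3^(1/3) - 3^(5/6)*I)*(C1 + 2*b)^(1/3)/2)
 h(b) = log((-3^(1/3) + 3^(5/6)*I)*(C1 + 2*b)^(1/3)/2)


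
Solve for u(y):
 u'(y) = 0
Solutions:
 u(y) = C1


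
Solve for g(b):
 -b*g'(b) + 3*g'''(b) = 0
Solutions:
 g(b) = C1 + Integral(C2*airyai(3^(2/3)*b/3) + C3*airybi(3^(2/3)*b/3), b)


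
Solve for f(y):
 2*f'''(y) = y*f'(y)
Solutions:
 f(y) = C1 + Integral(C2*airyai(2^(2/3)*y/2) + C3*airybi(2^(2/3)*y/2), y)


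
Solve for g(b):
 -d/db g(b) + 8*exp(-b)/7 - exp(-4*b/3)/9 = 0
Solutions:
 g(b) = C1 - 8*exp(-b)/7 + exp(-4*b/3)/12


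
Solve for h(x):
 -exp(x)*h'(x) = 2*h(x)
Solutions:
 h(x) = C1*exp(2*exp(-x))


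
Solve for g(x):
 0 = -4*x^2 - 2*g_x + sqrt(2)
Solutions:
 g(x) = C1 - 2*x^3/3 + sqrt(2)*x/2


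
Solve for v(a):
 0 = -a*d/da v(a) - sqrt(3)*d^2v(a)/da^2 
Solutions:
 v(a) = C1 + C2*erf(sqrt(2)*3^(3/4)*a/6)


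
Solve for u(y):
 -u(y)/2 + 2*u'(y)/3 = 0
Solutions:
 u(y) = C1*exp(3*y/4)


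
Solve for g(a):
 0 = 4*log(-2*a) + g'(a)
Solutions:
 g(a) = C1 - 4*a*log(-a) + 4*a*(1 - log(2))


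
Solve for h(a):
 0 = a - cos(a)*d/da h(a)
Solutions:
 h(a) = C1 + Integral(a/cos(a), a)


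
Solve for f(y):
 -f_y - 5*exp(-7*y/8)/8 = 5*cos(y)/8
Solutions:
 f(y) = C1 - 5*sin(y)/8 + 5*exp(-7*y/8)/7


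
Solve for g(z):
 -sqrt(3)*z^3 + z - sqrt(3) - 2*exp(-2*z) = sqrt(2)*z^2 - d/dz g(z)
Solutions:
 g(z) = C1 + sqrt(3)*z^4/4 + sqrt(2)*z^3/3 - z^2/2 + sqrt(3)*z - exp(-2*z)


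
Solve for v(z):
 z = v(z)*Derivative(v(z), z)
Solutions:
 v(z) = -sqrt(C1 + z^2)
 v(z) = sqrt(C1 + z^2)


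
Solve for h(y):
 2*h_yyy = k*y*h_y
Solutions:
 h(y) = C1 + Integral(C2*airyai(2^(2/3)*k^(1/3)*y/2) + C3*airybi(2^(2/3)*k^(1/3)*y/2), y)


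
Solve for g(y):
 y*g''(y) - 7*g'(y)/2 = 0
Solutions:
 g(y) = C1 + C2*y^(9/2)


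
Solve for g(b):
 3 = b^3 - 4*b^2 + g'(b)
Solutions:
 g(b) = C1 - b^4/4 + 4*b^3/3 + 3*b


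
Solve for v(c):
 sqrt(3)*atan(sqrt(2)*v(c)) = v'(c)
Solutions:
 Integral(1/atan(sqrt(2)*_y), (_y, v(c))) = C1 + sqrt(3)*c


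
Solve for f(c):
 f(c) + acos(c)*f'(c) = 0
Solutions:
 f(c) = C1*exp(-Integral(1/acos(c), c))


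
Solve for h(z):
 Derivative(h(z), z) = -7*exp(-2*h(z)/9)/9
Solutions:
 h(z) = 9*log(-sqrt(C1 - 7*z)) - 18*log(3) + 9*log(2)/2
 h(z) = 9*log(C1 - 7*z)/2 - 18*log(3) + 9*log(2)/2


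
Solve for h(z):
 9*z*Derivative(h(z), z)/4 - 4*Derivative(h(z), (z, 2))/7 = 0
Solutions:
 h(z) = C1 + C2*erfi(3*sqrt(14)*z/8)


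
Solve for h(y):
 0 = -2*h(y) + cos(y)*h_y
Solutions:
 h(y) = C1*(sin(y) + 1)/(sin(y) - 1)


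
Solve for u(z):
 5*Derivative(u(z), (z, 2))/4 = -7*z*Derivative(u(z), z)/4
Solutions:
 u(z) = C1 + C2*erf(sqrt(70)*z/10)


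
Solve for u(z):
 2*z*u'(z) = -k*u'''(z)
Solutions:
 u(z) = C1 + Integral(C2*airyai(2^(1/3)*z*(-1/k)^(1/3)) + C3*airybi(2^(1/3)*z*(-1/k)^(1/3)), z)


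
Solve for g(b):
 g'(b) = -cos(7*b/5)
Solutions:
 g(b) = C1 - 5*sin(7*b/5)/7


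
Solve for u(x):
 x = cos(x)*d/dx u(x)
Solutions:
 u(x) = C1 + Integral(x/cos(x), x)


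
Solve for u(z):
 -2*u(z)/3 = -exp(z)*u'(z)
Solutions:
 u(z) = C1*exp(-2*exp(-z)/3)


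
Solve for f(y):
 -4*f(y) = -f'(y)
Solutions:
 f(y) = C1*exp(4*y)


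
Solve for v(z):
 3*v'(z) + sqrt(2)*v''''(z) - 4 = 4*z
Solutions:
 v(z) = C1 + C4*exp(-2^(5/6)*3^(1/3)*z/2) + 2*z^2/3 + 4*z/3 + (C2*sin(6^(5/6)*z/4) + C3*cos(6^(5/6)*z/4))*exp(2^(5/6)*3^(1/3)*z/4)


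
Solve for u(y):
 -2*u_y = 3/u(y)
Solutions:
 u(y) = -sqrt(C1 - 3*y)
 u(y) = sqrt(C1 - 3*y)


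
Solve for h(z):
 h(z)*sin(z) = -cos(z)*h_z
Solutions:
 h(z) = C1*cos(z)


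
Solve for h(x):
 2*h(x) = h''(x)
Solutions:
 h(x) = C1*exp(-sqrt(2)*x) + C2*exp(sqrt(2)*x)


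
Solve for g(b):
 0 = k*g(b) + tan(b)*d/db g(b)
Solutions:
 g(b) = C1*exp(-k*log(sin(b)))


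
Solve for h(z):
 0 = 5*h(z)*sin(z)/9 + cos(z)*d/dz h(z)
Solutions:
 h(z) = C1*cos(z)^(5/9)


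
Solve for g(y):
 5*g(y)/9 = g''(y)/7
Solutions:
 g(y) = C1*exp(-sqrt(35)*y/3) + C2*exp(sqrt(35)*y/3)


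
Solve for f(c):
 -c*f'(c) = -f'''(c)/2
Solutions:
 f(c) = C1 + Integral(C2*airyai(2^(1/3)*c) + C3*airybi(2^(1/3)*c), c)


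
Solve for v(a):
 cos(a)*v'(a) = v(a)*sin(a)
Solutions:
 v(a) = C1/cos(a)


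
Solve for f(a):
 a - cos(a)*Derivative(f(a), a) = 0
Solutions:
 f(a) = C1 + Integral(a/cos(a), a)


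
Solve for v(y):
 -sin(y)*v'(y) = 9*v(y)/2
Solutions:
 v(y) = C1*(cos(y) + 1)^(1/4)*(cos(y)^2 + 2*cos(y) + 1)/((cos(y) - 1)^(1/4)*(cos(y)^2 - 2*cos(y) + 1))


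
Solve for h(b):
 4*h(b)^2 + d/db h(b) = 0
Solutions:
 h(b) = 1/(C1 + 4*b)


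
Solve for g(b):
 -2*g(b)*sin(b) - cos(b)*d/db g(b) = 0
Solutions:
 g(b) = C1*cos(b)^2


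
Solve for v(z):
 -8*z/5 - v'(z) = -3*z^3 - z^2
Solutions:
 v(z) = C1 + 3*z^4/4 + z^3/3 - 4*z^2/5
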